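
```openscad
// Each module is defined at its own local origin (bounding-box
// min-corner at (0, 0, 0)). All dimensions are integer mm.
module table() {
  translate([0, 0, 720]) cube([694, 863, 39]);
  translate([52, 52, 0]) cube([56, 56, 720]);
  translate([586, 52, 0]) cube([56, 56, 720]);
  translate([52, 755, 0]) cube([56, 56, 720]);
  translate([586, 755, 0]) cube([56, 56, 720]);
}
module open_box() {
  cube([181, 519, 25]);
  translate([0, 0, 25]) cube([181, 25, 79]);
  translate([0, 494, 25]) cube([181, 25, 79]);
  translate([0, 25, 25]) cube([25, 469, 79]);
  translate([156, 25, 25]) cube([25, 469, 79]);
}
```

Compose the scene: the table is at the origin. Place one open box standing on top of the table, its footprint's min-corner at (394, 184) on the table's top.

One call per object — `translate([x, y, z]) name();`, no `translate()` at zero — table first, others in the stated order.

table();
translate([394, 184, 759]) open_box();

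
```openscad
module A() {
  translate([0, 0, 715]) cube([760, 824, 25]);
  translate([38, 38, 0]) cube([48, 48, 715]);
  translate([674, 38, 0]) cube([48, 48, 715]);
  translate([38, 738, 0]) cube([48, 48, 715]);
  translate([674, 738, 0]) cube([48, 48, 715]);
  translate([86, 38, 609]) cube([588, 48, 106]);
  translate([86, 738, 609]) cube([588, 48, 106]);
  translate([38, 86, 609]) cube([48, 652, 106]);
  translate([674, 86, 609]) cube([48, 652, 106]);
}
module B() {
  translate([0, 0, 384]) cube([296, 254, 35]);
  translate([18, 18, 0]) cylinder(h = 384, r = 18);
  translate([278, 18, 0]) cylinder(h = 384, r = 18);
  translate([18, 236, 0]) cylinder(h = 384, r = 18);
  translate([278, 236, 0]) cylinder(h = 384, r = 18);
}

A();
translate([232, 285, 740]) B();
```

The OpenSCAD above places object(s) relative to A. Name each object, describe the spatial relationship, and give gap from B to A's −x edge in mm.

The stool's min-x is at 232; the table's min-x is 0; gap = 232 mm.

A is a table. B is a stool. The stool is on top of the table, centred. The gap from the stool to the table's −x edge is 232 mm.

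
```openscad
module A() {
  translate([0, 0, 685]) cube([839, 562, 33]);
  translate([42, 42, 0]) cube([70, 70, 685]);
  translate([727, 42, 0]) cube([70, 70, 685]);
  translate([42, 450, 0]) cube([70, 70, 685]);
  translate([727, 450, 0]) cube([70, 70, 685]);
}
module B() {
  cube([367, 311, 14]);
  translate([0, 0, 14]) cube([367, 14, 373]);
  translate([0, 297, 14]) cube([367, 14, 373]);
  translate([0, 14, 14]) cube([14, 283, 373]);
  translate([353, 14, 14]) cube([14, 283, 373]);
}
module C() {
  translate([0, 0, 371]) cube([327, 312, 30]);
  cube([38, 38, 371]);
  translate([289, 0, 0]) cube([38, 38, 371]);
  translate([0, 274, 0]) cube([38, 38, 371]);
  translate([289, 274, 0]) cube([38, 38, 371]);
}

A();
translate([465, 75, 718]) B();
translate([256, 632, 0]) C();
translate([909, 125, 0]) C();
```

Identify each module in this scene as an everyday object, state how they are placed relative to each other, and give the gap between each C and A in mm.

Each stool's nearest face is 70 mm from the table's bounding box.

A is a table. B is an open box. C is a stool. The open box is on top of the table. Two stools sit around the table at the +y, +x sides. The gap between each stool and the table is 70 mm.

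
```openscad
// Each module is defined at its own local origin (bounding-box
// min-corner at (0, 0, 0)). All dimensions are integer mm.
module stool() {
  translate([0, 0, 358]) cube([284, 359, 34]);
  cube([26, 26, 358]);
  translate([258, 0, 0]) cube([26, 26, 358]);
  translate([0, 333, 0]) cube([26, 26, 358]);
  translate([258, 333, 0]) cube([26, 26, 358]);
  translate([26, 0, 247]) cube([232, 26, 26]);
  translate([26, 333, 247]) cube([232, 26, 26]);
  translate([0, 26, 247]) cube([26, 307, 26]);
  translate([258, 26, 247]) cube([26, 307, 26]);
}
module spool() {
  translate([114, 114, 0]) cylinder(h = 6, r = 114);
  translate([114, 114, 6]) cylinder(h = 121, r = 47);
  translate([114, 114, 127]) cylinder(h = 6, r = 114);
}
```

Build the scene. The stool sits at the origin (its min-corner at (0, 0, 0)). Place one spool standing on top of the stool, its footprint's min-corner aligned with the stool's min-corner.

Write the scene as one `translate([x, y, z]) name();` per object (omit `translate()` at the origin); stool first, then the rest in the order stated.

stool();
translate([0, 0, 392]) spool();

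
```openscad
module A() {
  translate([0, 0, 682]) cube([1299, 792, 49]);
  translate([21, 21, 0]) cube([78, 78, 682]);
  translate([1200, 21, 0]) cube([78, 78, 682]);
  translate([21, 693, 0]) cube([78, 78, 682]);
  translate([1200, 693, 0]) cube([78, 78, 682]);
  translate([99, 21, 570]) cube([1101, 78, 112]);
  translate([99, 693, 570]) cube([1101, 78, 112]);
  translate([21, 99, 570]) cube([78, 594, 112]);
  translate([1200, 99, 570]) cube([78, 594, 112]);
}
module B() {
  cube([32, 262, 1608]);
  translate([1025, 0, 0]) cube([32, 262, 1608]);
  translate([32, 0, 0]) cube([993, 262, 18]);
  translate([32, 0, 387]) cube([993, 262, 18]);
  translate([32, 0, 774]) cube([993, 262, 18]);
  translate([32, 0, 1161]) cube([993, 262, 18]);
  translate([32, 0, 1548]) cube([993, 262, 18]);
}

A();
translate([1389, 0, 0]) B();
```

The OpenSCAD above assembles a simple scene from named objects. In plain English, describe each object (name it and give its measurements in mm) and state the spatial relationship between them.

A is a table with a 1299×792 mm rectangular top, 49 mm thick, top surface at z = 731 mm, supported by four 78×78 mm square legs, each inset 21 mm from the nearest pair of top edges, running from the floor. Four apron rails, 78 mm thick and 112 mm tall, run between adjacent legs with their top edges flush with the underside of the top and their outer faces flush with the legs' outer faces.

B is an open bookshelf. Two side panels, each 32 mm thick, 262 mm deep and 1608 mm tall, stand 1057 mm apart (outside-to-outside). Between them sit 5 shelves, each 18 mm thick and 262 mm deep, spanning the full gap between the sides. The bottom shelf rests on the floor (its underside at z = 0) and the clear gap between one shelf's top and the next shelf's underside is 369 mm.

The bookshelf is on the floor beside the table on its +x side.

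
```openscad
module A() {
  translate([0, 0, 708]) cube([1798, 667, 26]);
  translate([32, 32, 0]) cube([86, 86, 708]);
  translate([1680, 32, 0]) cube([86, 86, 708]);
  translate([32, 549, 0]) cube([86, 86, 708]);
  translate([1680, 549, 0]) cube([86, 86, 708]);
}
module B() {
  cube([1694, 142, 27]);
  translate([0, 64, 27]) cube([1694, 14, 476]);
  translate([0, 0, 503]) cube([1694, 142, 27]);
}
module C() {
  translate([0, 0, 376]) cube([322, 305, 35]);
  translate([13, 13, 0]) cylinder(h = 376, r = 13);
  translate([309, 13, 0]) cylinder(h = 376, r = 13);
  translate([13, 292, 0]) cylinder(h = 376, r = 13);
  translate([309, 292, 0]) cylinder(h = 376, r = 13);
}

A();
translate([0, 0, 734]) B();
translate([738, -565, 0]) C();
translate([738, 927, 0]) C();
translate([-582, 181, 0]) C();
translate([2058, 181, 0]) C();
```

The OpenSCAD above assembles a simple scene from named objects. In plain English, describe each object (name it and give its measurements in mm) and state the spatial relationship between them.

A is a rectangular dining table. The top is 1798×667×26 mm with its upper surface at z = 734 mm. It stands on four 86×86 mm square legs, each inset 32 mm from the nearest pair of top edges, running from the floor to the underside of the top.

B is an I-beam lying along x, 1694 mm long. Overall section height 530 mm. Two flanges 142 mm wide (y) and 27 mm thick, one on the floor and one at the top; a web 14 mm thick runs between them, centred on the flange width.

C is a four-legged stool. The seat is a 322×305×35 mm slab whose top surface is at z = 411 mm; four round legs, each 26 mm in diameter, run from the floor (z = 0) to the underside of the seat, each leg's axis is inset half a diameter from the nearest pair of seat edges (so the leg's bounding box is flush with the corner).

The I-beam is on top of the table. Four stools sit around the table at the −y, +y, −x, +x sides.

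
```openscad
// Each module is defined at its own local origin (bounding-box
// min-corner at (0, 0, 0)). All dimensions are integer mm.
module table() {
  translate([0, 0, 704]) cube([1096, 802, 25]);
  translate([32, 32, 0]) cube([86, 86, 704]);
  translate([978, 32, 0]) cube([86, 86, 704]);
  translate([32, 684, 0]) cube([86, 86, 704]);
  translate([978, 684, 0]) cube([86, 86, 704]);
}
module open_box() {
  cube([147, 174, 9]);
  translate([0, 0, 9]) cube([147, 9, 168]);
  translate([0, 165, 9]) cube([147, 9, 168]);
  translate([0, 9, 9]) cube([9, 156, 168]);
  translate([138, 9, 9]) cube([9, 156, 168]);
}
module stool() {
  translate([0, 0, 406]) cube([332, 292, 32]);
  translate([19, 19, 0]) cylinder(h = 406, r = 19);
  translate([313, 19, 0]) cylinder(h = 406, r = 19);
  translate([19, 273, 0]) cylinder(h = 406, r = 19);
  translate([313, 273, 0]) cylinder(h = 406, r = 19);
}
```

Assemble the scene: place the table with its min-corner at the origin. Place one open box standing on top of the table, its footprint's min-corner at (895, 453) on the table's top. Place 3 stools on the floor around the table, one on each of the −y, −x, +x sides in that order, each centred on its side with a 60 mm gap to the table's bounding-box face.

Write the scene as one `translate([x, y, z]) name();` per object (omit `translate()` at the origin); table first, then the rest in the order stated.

table();
translate([895, 453, 729]) open_box();
translate([382, -352, 0]) stool();
translate([-392, 255, 0]) stool();
translate([1156, 255, 0]) stool();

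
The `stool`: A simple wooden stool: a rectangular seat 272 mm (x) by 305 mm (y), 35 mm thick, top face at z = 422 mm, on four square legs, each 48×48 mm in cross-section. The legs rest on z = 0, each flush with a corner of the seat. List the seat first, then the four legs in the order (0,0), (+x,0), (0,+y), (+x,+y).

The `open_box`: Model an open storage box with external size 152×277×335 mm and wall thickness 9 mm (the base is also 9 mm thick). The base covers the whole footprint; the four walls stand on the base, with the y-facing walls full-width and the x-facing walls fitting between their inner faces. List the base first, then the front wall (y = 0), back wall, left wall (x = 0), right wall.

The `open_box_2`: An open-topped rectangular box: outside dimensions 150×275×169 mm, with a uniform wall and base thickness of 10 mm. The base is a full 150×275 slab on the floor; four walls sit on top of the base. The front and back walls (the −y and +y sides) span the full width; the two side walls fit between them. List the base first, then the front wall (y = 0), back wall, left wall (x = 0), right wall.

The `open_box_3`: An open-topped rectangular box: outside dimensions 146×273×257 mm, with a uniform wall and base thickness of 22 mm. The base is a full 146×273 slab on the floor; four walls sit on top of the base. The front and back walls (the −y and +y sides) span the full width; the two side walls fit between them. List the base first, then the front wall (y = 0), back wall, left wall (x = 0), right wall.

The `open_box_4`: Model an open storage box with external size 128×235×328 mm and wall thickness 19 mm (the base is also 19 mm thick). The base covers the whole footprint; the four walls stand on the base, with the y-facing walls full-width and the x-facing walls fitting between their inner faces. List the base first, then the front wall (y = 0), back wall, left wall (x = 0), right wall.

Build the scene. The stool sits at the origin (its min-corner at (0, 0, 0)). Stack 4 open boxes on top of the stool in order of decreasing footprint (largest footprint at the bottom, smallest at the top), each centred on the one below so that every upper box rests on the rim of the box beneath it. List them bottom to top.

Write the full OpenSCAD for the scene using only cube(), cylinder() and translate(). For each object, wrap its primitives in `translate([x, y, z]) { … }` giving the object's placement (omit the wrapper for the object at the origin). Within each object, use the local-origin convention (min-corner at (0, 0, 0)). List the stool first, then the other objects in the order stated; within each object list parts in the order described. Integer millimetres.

translate([0, 0, 387]) cube([272, 305, 35]);
cube([48, 48, 387]);
translate([224, 0, 0]) cube([48, 48, 387]);
translate([0, 257, 0]) cube([48, 48, 387]);
translate([224, 257, 0]) cube([48, 48, 387]);
translate([60, 14, 422]) {
  cube([152, 277, 9]);
  translate([0, 0, 9]) cube([152, 9, 326]);
  translate([0, 268, 9]) cube([152, 9, 326]);
  translate([0, 9, 9]) cube([9, 259, 326]);
  translate([143, 9, 9]) cube([9, 259, 326]);
}
translate([61, 15, 757]) {
  cube([150, 275, 10]);
  translate([0, 0, 10]) cube([150, 10, 159]);
  translate([0, 265, 10]) cube([150, 10, 159]);
  translate([0, 10, 10]) cube([10, 255, 159]);
  translate([140, 10, 10]) cube([10, 255, 159]);
}
translate([63, 16, 926]) {
  cube([146, 273, 22]);
  translate([0, 0, 22]) cube([146, 22, 235]);
  translate([0, 251, 22]) cube([146, 22, 235]);
  translate([0, 22, 22]) cube([22, 229, 235]);
  translate([124, 22, 22]) cube([22, 229, 235]);
}
translate([72, 35, 1183]) {
  cube([128, 235, 19]);
  translate([0, 0, 19]) cube([128, 19, 309]);
  translate([0, 216, 19]) cube([128, 19, 309]);
  translate([0, 19, 19]) cube([19, 197, 309]);
  translate([109, 19, 19]) cube([19, 197, 309]);
}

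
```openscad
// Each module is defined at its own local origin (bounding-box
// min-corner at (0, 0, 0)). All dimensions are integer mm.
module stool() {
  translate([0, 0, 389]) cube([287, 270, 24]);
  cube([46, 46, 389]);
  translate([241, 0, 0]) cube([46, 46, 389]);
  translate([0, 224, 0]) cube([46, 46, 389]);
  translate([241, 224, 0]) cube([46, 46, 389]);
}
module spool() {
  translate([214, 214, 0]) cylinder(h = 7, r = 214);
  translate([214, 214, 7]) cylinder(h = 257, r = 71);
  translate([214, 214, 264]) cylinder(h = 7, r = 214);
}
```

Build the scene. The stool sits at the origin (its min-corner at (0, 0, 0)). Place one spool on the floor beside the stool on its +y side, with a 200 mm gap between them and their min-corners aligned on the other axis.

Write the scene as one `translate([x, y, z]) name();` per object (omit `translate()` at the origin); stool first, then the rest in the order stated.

stool();
translate([0, 470, 0]) spool();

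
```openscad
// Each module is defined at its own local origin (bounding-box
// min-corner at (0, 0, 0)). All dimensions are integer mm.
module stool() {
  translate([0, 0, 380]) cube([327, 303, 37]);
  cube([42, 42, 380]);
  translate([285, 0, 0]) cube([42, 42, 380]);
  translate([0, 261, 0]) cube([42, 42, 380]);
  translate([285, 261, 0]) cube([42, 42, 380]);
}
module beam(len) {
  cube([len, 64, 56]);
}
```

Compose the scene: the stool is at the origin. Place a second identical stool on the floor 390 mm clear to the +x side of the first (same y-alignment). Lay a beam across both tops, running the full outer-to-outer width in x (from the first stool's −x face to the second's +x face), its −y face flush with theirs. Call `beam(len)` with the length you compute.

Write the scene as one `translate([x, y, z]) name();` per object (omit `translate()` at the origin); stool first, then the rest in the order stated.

stool();
translate([717, 0, 0]) stool();
translate([0, 0, 417]) beam(1044);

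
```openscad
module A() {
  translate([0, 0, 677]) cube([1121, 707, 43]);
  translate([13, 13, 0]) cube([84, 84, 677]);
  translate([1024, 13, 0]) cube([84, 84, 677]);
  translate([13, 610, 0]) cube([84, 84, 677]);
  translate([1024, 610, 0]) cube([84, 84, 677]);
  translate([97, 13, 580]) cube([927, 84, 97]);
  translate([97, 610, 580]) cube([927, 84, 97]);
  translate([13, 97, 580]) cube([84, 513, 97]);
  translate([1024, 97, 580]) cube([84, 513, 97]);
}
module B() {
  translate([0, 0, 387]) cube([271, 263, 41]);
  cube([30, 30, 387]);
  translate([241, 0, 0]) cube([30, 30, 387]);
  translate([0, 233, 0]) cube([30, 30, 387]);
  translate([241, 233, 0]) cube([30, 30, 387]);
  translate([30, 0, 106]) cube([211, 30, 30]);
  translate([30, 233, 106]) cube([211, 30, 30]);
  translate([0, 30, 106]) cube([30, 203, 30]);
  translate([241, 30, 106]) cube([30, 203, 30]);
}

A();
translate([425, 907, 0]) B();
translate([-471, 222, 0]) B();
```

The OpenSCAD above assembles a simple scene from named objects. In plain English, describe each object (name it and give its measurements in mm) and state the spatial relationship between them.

A is a table with a 1121×707 mm rectangular top, 43 mm thick, top surface at z = 720 mm, supported by four 84×84 mm square legs, each inset 13 mm from the nearest pair of top edges, running from the floor. Four apron rails, 84 mm thick and 97 mm tall, run between adjacent legs with their top edges flush with the underside of the top and their outer faces flush with the legs' outer faces.

B is a four-legged stool. The seat is 271×263 mm, 41 mm thick, top at z = 428 mm. It stands on four square legs, each 30×30 mm in cross-section, from z = 0 to the seat underside, each flush with a corner of the seat. Four stretchers, 30 mm wide and 30 mm tall, connect adjacent legs with their undersides at z = 106 mm, each running between the inner faces of the legs it joins and aligned with the legs' outer faces on the other axis.

Two stools sit around the table at the +y, −x sides.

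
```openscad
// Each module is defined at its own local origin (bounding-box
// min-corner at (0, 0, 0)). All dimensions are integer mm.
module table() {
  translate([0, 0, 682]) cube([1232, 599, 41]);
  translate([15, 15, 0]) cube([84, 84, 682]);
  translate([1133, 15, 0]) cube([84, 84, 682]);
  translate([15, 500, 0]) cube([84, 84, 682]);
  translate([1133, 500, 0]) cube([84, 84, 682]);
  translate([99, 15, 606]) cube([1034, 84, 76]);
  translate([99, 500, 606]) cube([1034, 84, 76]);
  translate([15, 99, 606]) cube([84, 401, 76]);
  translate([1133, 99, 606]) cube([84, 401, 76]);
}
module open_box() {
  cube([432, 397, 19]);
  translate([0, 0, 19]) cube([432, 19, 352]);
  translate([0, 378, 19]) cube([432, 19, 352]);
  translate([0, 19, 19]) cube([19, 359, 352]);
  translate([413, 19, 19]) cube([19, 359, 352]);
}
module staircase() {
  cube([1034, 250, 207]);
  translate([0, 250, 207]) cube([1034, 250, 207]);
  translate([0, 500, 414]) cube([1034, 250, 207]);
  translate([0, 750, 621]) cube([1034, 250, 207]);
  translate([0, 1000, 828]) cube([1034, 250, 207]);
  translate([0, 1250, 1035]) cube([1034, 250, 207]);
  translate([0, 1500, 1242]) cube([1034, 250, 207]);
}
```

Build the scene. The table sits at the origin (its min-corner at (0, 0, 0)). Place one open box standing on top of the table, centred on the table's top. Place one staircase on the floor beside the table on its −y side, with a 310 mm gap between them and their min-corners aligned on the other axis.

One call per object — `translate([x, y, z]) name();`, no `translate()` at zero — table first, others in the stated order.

table();
translate([400, 101, 723]) open_box();
translate([0, -2060, 0]) staircase();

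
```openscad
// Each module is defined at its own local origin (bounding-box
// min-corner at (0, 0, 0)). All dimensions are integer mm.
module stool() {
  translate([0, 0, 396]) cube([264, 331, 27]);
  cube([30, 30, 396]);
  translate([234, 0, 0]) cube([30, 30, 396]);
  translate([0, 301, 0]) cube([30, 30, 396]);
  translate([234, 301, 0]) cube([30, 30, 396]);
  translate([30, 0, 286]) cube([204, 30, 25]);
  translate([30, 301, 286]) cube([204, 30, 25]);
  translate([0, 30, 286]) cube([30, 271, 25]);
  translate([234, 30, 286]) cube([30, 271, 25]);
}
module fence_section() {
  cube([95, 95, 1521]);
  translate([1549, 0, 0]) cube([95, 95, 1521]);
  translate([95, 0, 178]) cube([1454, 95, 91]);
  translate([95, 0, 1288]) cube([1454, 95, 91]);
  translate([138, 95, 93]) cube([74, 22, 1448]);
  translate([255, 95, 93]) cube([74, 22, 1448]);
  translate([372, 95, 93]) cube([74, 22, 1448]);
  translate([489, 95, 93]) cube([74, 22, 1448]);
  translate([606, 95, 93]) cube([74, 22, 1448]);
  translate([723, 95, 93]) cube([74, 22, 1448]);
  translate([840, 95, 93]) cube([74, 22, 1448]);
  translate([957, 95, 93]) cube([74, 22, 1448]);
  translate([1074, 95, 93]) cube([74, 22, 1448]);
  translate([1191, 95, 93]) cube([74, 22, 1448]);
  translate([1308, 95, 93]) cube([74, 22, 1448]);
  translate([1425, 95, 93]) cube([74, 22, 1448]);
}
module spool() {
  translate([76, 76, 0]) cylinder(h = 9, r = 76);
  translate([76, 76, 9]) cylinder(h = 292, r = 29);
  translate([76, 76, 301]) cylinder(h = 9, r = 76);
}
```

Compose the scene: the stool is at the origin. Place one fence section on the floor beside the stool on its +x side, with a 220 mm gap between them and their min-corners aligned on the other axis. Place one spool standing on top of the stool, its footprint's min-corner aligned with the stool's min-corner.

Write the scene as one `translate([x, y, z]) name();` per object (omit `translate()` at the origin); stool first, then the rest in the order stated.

stool();
translate([484, 0, 0]) fence_section();
translate([0, 0, 423]) spool();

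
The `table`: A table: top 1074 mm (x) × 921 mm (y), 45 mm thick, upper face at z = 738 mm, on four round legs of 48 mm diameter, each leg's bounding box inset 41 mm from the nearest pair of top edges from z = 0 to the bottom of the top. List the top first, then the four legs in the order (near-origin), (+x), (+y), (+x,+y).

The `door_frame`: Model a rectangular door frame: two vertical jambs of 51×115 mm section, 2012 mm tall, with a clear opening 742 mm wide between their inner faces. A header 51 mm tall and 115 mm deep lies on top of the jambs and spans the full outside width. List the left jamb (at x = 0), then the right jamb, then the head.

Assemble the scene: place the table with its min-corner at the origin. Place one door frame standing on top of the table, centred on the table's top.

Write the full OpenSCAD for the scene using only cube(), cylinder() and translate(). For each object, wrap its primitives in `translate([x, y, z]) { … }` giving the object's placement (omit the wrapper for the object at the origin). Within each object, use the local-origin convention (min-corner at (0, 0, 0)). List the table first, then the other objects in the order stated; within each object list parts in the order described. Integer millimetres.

translate([0, 0, 693]) cube([1074, 921, 45]);
translate([65, 65, 0]) cylinder(h = 693, r = 24);
translate([1009, 65, 0]) cylinder(h = 693, r = 24);
translate([65, 856, 0]) cylinder(h = 693, r = 24);
translate([1009, 856, 0]) cylinder(h = 693, r = 24);
translate([115, 403, 738]) {
  cube([51, 115, 2012]);
  translate([793, 0, 0]) cube([51, 115, 2012]);
  translate([0, 0, 2012]) cube([844, 115, 51]);
}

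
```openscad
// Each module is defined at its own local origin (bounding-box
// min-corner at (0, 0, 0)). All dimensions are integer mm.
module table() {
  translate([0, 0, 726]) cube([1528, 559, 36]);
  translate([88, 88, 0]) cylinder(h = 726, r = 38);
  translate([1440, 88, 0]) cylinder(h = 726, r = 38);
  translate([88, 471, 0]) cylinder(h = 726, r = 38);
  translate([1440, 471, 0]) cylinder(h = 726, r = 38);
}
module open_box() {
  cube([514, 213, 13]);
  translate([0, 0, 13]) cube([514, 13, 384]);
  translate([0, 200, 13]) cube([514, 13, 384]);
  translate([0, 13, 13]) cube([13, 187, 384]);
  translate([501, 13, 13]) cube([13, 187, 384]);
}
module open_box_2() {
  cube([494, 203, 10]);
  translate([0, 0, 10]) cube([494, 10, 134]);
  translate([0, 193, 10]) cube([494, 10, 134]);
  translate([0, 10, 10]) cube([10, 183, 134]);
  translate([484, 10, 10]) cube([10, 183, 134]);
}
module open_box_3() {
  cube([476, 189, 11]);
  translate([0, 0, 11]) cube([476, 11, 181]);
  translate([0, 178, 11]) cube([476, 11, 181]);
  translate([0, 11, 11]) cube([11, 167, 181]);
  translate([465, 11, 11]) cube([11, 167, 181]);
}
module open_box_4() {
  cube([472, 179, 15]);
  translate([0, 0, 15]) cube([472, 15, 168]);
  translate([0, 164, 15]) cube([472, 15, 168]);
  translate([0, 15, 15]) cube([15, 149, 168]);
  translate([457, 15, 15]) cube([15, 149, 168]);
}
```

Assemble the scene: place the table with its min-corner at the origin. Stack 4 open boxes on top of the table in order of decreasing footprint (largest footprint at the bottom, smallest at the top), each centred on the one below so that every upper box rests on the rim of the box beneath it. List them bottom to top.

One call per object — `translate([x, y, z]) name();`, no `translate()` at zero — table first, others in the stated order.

table();
translate([507, 173, 762]) open_box();
translate([517, 178, 1159]) open_box_2();
translate([526, 185, 1303]) open_box_3();
translate([528, 190, 1495]) open_box_4();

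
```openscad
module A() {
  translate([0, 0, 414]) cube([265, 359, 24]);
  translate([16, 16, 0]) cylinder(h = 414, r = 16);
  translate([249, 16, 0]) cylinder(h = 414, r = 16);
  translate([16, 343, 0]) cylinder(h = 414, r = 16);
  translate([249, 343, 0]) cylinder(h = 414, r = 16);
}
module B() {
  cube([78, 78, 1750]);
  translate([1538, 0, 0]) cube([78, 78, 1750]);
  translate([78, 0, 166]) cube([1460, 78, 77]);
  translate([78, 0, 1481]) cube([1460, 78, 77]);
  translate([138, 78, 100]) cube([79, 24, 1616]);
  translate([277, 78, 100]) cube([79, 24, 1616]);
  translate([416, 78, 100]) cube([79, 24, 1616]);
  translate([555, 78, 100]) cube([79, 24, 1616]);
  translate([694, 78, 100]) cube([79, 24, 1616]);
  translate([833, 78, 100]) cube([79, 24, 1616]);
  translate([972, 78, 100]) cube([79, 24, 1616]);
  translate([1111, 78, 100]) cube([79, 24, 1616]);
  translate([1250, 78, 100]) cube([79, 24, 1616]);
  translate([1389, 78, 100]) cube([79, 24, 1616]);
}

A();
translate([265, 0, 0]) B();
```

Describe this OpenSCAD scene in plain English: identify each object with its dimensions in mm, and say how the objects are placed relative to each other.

A is a four-legged stool. The seat is a 265×359×24 mm slab whose top surface is at z = 438 mm; four round legs, each 32 mm in diameter, run from the floor (z = 0) to the underside of the seat, each leg's axis is inset half a diameter from the nearest pair of seat edges (so the leg's bounding box is flush with the corner).

B is a fence section. Two 78×78 mm posts, 1750 mm tall, stand on the floor with a clear span of 1460 mm between their inner faces. Two horizontal rails of 78×77 mm section span the gap between the posts with their undersides at z = 166 mm and z = 1481 mm, flush with the posts' −y face. 10 pickets, each 79 mm wide, 24 mm thick and 1616 mm tall, are fixed to the +y face of the rails with their bottoms at z = 100 mm, evenly spaced across the span with equal gaps (rounded down to the nearest mm) at the −x end and between each pair — any rounding remainder accumulates at the +x end.

The fence section is against the stool's +x side, with their −y faces flush.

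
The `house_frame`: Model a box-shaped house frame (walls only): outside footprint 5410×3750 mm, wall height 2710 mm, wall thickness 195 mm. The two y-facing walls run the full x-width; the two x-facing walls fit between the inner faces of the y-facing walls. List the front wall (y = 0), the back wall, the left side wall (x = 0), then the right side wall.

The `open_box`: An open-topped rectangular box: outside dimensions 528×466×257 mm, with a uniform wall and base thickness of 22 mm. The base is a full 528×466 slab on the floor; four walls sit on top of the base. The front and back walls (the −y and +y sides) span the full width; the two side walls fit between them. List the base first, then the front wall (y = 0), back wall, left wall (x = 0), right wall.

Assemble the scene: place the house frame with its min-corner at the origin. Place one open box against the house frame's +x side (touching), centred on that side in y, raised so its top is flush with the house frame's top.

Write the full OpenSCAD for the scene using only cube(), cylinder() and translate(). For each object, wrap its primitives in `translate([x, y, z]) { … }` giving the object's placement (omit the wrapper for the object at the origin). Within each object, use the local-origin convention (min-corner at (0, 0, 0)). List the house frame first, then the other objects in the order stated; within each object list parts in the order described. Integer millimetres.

cube([5410, 195, 2710]);
translate([0, 3555, 0]) cube([5410, 195, 2710]);
translate([0, 195, 0]) cube([195, 3360, 2710]);
translate([5215, 195, 0]) cube([195, 3360, 2710]);
translate([5410, 1642, 2453]) {
  cube([528, 466, 22]);
  translate([0, 0, 22]) cube([528, 22, 235]);
  translate([0, 444, 22]) cube([528, 22, 235]);
  translate([0, 22, 22]) cube([22, 422, 235]);
  translate([506, 22, 22]) cube([22, 422, 235]);
}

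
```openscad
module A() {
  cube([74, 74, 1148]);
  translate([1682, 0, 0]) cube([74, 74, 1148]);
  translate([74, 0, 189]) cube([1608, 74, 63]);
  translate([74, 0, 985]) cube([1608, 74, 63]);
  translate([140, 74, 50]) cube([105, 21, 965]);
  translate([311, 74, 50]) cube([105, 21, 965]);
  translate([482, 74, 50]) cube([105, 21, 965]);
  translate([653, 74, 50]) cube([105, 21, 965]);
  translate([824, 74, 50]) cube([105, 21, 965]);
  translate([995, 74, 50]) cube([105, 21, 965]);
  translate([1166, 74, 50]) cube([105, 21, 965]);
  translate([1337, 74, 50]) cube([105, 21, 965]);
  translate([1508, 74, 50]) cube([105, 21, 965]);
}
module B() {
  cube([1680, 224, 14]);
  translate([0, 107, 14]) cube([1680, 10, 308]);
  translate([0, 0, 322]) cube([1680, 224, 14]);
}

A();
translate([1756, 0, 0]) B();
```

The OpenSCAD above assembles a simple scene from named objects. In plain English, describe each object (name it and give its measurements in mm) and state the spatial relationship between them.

A is a fence section. Two 74×74 mm posts, 1148 mm tall, stand on the floor with a clear span of 1608 mm between their inner faces. Two horizontal rails of 74×63 mm section span the gap between the posts with their undersides at z = 189 mm and z = 985 mm, flush with the posts' −y face. 9 pickets, each 105 mm wide, 21 mm thick and 965 mm tall, are fixed to the +y face of the rails with their bottoms at z = 50 mm, evenly spaced across the span with equal gaps (rounded down to the nearest mm) at the −x end and between each pair — any rounding remainder accumulates at the +x end.

B is an I-beam lying along x, 1680 mm long. Overall section height 336 mm. Two flanges 224 mm wide (y) and 14 mm thick, one on the floor and one at the top; a web 10 mm thick runs between them, centred on the flange width.

The I-beam is against the fence section's +x side, with their −y faces flush.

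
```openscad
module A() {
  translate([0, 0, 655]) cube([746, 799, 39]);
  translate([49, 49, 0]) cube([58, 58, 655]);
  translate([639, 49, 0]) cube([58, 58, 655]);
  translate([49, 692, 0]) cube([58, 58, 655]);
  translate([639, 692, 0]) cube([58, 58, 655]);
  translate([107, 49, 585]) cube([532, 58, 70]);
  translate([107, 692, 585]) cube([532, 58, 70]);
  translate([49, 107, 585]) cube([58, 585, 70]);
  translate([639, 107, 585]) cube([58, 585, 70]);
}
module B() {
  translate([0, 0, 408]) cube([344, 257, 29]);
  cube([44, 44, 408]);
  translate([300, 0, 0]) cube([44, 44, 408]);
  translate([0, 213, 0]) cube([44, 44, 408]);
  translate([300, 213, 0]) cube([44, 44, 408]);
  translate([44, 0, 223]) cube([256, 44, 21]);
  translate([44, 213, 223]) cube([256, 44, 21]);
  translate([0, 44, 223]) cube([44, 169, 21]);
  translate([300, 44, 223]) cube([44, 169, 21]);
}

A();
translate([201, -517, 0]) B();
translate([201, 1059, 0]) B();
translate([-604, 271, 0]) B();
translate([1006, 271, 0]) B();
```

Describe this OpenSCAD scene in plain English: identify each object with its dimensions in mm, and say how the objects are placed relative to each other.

A is a rectangular dining table. The top is 746×799×39 mm with its upper surface at z = 694 mm. It stands on four 58×58 mm square legs, each inset 49 mm from the nearest pair of top edges, running from the floor to the underside of the top. Four apron rails, 58 mm thick and 70 mm tall, run between adjacent legs with their top edges flush with the underside of the top and their outer faces flush with the legs' outer faces.

B is a four-legged stool. The seat is a 344×257×29 mm slab whose top surface is at z = 437 mm; four square legs, each 44×44 mm in cross-section, run from the floor (z = 0) to the underside of the seat, each flush with a corner of the seat. Four stretchers, 44 mm wide and 21 mm tall, connect adjacent legs with their undersides at z = 223 mm, each running between the inner faces of the legs it joins and aligned with the legs' outer faces on the other axis.

Four stools sit around the table at the −y, +y, −x, +x sides.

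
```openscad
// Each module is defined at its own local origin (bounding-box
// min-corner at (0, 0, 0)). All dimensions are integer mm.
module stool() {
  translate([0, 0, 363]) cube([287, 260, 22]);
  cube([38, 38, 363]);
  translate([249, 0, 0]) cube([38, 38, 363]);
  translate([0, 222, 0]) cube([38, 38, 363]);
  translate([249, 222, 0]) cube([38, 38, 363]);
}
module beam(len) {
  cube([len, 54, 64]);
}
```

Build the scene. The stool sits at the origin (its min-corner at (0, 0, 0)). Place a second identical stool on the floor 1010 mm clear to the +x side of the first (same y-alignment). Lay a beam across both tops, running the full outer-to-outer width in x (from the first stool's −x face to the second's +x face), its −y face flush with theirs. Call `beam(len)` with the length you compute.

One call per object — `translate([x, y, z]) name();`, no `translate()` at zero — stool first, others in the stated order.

stool();
translate([1297, 0, 0]) stool();
translate([0, 0, 385]) beam(1584);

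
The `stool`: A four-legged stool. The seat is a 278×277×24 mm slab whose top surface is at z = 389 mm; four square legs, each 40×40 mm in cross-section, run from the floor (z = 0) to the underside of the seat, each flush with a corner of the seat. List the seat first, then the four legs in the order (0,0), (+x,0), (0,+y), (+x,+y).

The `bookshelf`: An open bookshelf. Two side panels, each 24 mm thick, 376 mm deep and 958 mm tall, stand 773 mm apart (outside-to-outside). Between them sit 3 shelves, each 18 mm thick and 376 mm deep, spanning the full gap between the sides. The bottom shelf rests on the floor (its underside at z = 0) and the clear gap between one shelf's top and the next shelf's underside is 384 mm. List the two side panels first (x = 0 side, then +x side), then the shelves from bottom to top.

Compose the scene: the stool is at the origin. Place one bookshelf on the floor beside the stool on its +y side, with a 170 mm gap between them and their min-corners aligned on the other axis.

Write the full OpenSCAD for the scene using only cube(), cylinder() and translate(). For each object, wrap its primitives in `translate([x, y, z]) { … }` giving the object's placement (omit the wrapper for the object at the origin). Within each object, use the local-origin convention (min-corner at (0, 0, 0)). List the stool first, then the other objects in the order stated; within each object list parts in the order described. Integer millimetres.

translate([0, 0, 365]) cube([278, 277, 24]);
cube([40, 40, 365]);
translate([238, 0, 0]) cube([40, 40, 365]);
translate([0, 237, 0]) cube([40, 40, 365]);
translate([238, 237, 0]) cube([40, 40, 365]);
translate([0, 447, 0]) {
  cube([24, 376, 958]);
  translate([749, 0, 0]) cube([24, 376, 958]);
  translate([24, 0, 0]) cube([725, 376, 18]);
  translate([24, 0, 402]) cube([725, 376, 18]);
  translate([24, 0, 804]) cube([725, 376, 18]);
}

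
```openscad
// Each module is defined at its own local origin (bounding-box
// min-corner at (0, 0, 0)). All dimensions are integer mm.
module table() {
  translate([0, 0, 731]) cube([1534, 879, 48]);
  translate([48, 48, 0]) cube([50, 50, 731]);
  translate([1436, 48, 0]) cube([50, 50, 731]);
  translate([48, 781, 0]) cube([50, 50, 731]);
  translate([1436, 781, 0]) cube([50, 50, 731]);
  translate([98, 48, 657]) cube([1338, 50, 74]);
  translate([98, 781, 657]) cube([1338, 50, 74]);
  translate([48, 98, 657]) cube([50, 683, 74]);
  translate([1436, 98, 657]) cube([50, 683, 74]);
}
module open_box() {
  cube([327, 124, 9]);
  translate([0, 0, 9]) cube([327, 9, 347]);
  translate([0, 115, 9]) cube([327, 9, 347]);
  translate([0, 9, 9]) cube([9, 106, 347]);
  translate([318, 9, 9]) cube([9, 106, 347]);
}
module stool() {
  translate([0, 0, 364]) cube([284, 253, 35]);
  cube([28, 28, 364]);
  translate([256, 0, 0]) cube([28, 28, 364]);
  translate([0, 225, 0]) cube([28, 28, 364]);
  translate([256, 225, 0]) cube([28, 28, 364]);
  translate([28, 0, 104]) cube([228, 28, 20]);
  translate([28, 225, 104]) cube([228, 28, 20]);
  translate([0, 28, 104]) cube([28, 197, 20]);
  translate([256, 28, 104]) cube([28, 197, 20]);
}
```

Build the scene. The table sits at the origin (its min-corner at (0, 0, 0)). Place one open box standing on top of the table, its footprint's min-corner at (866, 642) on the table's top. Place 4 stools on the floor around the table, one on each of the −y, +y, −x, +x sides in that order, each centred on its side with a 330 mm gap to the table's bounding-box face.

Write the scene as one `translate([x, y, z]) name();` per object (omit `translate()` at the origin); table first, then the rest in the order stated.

table();
translate([866, 642, 779]) open_box();
translate([625, -583, 0]) stool();
translate([625, 1209, 0]) stool();
translate([-614, 313, 0]) stool();
translate([1864, 313, 0]) stool();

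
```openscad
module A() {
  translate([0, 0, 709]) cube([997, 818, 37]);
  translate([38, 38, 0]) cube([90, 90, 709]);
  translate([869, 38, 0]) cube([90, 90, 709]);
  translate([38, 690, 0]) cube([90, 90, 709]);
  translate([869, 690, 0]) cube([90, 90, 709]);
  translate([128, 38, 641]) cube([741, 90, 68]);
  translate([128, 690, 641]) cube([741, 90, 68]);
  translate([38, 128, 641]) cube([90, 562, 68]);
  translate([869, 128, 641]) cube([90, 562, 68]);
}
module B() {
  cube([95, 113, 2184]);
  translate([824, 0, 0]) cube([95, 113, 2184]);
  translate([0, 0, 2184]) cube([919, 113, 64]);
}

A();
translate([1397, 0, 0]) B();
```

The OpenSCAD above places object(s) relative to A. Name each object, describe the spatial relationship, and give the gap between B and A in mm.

A is a table. B is a door frame. The door frame is on the floor beside the table on its +x side. The gap between the door frame and the table is 400 mm.

The door frame's nearest face is 400 mm from the table's +x face.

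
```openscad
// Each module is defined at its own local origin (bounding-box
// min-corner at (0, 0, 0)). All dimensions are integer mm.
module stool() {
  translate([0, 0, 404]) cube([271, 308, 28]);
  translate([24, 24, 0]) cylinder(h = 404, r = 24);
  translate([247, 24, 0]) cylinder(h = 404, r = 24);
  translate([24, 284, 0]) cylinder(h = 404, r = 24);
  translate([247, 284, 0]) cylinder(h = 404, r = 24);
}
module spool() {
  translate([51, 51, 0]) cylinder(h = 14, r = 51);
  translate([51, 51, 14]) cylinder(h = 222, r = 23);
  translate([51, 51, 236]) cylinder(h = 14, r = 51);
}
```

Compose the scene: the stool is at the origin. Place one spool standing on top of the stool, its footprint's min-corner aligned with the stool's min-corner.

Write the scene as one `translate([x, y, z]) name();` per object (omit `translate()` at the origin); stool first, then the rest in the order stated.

stool();
translate([0, 0, 432]) spool();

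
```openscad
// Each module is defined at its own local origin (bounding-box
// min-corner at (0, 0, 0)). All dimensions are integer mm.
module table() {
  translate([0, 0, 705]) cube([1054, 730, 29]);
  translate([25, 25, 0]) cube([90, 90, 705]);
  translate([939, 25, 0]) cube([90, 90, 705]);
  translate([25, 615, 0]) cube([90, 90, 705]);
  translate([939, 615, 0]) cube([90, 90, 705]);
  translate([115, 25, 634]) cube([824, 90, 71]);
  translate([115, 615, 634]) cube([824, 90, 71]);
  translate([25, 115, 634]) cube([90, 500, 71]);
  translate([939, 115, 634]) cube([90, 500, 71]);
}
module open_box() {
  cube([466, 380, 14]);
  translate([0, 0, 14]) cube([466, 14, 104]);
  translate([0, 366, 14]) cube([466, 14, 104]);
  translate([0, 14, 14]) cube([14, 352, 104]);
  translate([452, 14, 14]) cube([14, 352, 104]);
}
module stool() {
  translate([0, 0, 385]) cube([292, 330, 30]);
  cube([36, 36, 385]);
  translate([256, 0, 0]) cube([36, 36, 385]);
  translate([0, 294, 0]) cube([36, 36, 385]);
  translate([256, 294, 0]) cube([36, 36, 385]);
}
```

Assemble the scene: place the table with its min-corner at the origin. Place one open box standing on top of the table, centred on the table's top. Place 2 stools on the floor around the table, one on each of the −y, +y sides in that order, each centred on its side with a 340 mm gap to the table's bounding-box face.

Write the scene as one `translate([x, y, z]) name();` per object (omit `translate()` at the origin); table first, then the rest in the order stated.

table();
translate([294, 175, 734]) open_box();
translate([381, -670, 0]) stool();
translate([381, 1070, 0]) stool();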